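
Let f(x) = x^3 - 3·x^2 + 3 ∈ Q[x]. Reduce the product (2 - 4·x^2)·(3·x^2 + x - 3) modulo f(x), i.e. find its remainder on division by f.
First multiply in Q[x] without reducing: a · b = -12·x^4 - 4·x^3 + 18·x^2 + 2·x - 6. Now divide by f(x) = x^3 - 3·x^2 + 3, eliminating the leading term at each step:
  leading term -12·x^4: subtract (-12·x)·f(x) = -12·x^4 + 36·x^3 - 36·x, leaving -40·x^3 + 18·x^2 + 38·x - 6
  leading term -40·x^3: subtract (-40)·f(x) = -40·x^3 + 120·x^2 - 120, leaving -102·x^2 + 38·x + 114
The degree is now < 3, so this is the remainder. Hence a · b ≡ -102·x^2 + 38·x + 114 in Q[x]/(f).

Final answer: a · b ≡ -102·x^2 + 38·x + 114 (mod f(x))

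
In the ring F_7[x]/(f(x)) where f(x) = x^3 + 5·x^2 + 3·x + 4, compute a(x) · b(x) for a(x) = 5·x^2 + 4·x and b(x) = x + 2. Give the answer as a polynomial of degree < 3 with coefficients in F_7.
Multiply as integer polynomials: a · b = 5·x^3 + 14·x^2 + 8·x. Reducing coefficients mod 7: a · b ≡ 5·x^3 + x. Now divide by f(x) = x^3 + 5·x^2 + 3·x + 4 in F_7[x], eliminating the leading term at each step:
  leading term 5·x^3: subtract (5)·f(x) = 5·x^3 + 4·x^2 + x + 6, leaving 3·x^2 + 1 (coefficients mod 7)
The degree is now < 3, so this is the remainder. Hence a · b ≡ 3·x^2 + 1 in F_7[x]/(f).

Final answer: a · b ≡ 3·x^2 + 1 (mod f(x))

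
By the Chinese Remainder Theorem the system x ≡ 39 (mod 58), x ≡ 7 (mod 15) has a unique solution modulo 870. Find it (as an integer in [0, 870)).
The moduli 58, 15 are pairwise coprime, so by the CRT there is a unique solution mod 58·15 = 870.
Solve by successive substitution. Start with x ≡ 39 (mod 58).
  Combine with x ≡ 7 (mod 15): write x = 39 + 58·t and require 39 + 58·t ≡ 7 (mod 15), i.e. 58·t ≡ 7 − 39 ≡ 13 (mod 15). Since 58^(−1) ≡ 7 (mod 15) (58 ≡ 13 (mod 15)), t ≡ 7·13 ≡ 1 (mod 15). So x ≡ 39 + 58·1 = 97 (mod 870).
Unique solution in [0, 870): x = 97.

Final answer: x ≡ 97 (mod 870); the representative in [0, 870) is 97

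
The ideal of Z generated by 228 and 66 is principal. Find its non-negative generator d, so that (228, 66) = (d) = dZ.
(228, 66) = (6); d = 6

In the PID Z, (a, b) is generated by gcd(a, b). Compute gcd(228, 66) with the extended Euclidean algorithm, tracking rows (r, s, t) with s·228 + t·66 = r:
  row A: (228, 1, 0)   [1·228 + 0·66 = 228]
  row B: (66, 0, 1)   [0·228 + 1·66 = 66]
  228 = 3·66 + 30   → row C = row A − 3·row B = (30, 1, −3)   [check: 1·228 − 3·66 = 30]
  66 = 2·30 + 6   → row D = row B − 2·row C = (6, −2, 7)   [check: −2·228 + 7·66 = 6]
  30 = 5·6 + 0   → remainder 0, stop. gcd = 6 (last nonzero row D).
So gcd(228, 66) = 6, with Bézout identity −2·228 + 7·66 = 6. Containment (⊇): the Bézout identity exhibits 6 as an element of (228, 66), giving (6) ⊆ (228, 66). Containment (⊆): since 6 | 228 and 6 | 66 (228 = 6·38, 66 = 6·11), every Z-linear combination of 228 and 66 is divisible by 6, so (228, 66) ⊆ (6). Therefore (228, 66) = (6), d = 6.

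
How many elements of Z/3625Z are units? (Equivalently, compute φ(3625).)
Z/3625Z has φ(3625) = 2800 units

An element a ∈ Z/3625Z is a unit iff gcd(a, 3625) = 1, so the number of units is φ(3625). φ is multiplicative, with φ(p^e) = p^e − p^(e−1). Factorise 3625 = 5^3 · 29. Then
  φ(3625) = (5^3 − 5^2) · (29 − 1) = 100 · 28 = 2800.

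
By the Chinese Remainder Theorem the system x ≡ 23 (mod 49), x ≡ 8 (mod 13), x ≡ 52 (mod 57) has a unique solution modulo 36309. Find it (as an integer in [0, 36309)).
The moduli 49, 13, 57 are pairwise coprime, so by the CRT there is a unique solution mod 49·13·57 = 36309.
Solve by successive substitution. Start with x ≡ 23 (mod 49).
  Combine with x ≡ 8 (mod 13): write x = 23 + 49·t and require 23 + 49·t ≡ 8 (mod 13), i.e. 49·t ≡ 8 − 23 ≡ 11 (mod 13). Since 49^(−1) ≡ 4 (mod 13) (49 ≡ 10 (mod 13)), t ≡ 4·11 ≡ 5 (mod 13). So x ≡ 23 + 49·5 = 268 (mod 637).
  Combine with x ≡ 52 (mod 57): write x = 268 + 637·t and require 268 + 637·t ≡ 52 (mod 57), i.e. 637·t ≡ 52 − 268 ≡ 12 (mod 57). Since 637^(−1) ≡ 40 (mod 57) (637 ≡ 10 (mod 57)), t ≡ 40·12 ≡ 24 (mod 57). So x ≡ 268 + 637·24 = 15556 (mod 36309).
Unique solution in [0, 36309): x = 15556.

Final answer: x ≡ 15556 (mod 36309); the representative in [0, 36309) is 15556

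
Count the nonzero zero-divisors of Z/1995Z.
Z/1995Z has 1130 nonzero zero-divisors

In Z/1995Z each nonzero element is either a unit (gcd with 1995 is 1) or a zero-divisor (gcd > 1). The number of units is φ(1995): factorise 1995 = 3 · 5 · 7 · 19, so φ(1995) = (3 − 1) · (5 − 1) · (7 − 1) · (19 − 1) = 2 · 4 · 6 · 18 = 864. The nonzero elements number 1995 − 1 = 1994. Hence the nonzero zero-divisors number 1994 − 864 = 1130.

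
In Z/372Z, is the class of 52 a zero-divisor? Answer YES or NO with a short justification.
gcd(52, 372) = 4 > 1, so 52 is not a unit in Z/372Z. In Z/nZ every nonzero non-unit is a zero-divisor: explicitly, take b = 372/gcd = 93 ≠ 0 (mod 372); then 52·93 = 4836 = 13·372, i.e. 52·93 ≡ 0 (mod 372). So 52 is a zero-divisor.

Final answer: YES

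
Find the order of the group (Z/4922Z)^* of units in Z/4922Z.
(Z/4922Z)^* consists of the classes a with gcd(a, 4922) = 1, so its order is φ(4922). φ is multiplicative, with φ(p^e) = p^e − p^(e−1). Factorise 4922 = 2 · 23 · 107. Then
  φ(4922) = (2 − 1) · (23 − 1) · (107 − 1) = 1 · 22 · 106 = 2332.
Thus |(Z/4922Z)^*| = 2332.

Final answer: |(Z/4922Z)^*| = 2332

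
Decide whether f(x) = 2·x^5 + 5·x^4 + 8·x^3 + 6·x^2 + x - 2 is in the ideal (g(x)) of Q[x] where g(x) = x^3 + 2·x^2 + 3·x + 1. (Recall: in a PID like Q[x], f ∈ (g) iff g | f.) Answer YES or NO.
NO

In Q[x] the ideal (g) consists of all multiples of g, so f ∈ (g) iff g | f, i.e. iff the remainder of f on division by g is 0. Divide f by g (g is monic, so eliminate the leading term of the running remainder at each step):
  leading term 2·x^5: subtract (2·x^2)·g(x) = 2·x^5 + 4·x^4 + 6·x^3 + 2·x^2, leaving x^4 + 2·x^3 + 4·x^2 + x - 2
  leading term x^4: subtract (x)·g(x) = x^4 + 2·x^3 + 3·x^2 + x, leaving x^2 - 2
The remainder r(x) = x^2 - 2 ≠ 0 (and deg r < deg g), so g ∤ f, i.e. f ∉ (g).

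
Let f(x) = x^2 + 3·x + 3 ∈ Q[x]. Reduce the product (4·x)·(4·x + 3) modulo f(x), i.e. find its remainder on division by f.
First multiply in Q[x] without reducing: a · b = 16·x^2 + 12·x. Now divide by f(x) = x^2 + 3·x + 3, eliminating the leading term at each step:
  leading term 16·x^2: subtract (16)·f(x) = 16·x^2 + 48·x + 48, leaving -36·x - 48
The degree is now < 2, so this is the remainder. Hence a · b ≡ -36·x - 48 in Q[x]/(f).

Final answer: a · b ≡ -36·x - 48 (mod f(x))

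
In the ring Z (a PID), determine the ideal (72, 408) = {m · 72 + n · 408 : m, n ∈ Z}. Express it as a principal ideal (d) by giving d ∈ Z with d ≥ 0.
(72, 408) = (24); d = 24

In the PID Z, (a, b) is generated by gcd(a, b). Compute gcd(408, 72) with the extended Euclidean algorithm, tracking rows (r, s, t) with s·408 + t·72 = r:
  row A: (408, 1, 0)   [1·408 + 0·72 = 408]
  row B: (72, 0, 1)   [0·408 + 1·72 = 72]
  408 = 5·72 + 48   → row C = row A − 5·row B = (48, 1, −5)   [check: 1·408 − 5·72 = 48]
  72 = 1·48 + 24   → row D = row B − 1·row C = (24, −1, 6)   [check: −1·408 + 6·72 = 24]
  48 = 2·24 + 0   → remainder 0, stop. gcd = 24 (last nonzero row D).
So gcd(72, 408) = 24, with Bézout identity −1·408 + 6·72 = 24. Containment (⊇): the Bézout identity exhibits 24 as an element of (72, 408), giving (24) ⊆ (72, 408). Containment (⊆): since 24 | 72 and 24 | 408 (72 = 24·3, 408 = 24·17), every Z-linear combination of 72 and 408 is divisible by 24, so (72, 408) ⊆ (24). Therefore (72, 408) = (24), d = 24.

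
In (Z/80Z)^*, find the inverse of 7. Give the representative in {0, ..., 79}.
7^(−1) ≡ 23 (mod 80)

Apply the extended Euclidean algorithm to (80, 7), tracking rows (r, s, t) with s·80 + t·7 = r. Each division r_prev = q·r_cur + r_new produces the new row as (previous row) − q·(current row):
  row A: (80, 1, 0)   [1·80 + 0·7 = 80]
  row B: (7, 0, 1)   [0·80 + 1·7 = 7]
  80 = 11·7 + 3   → row C = row A − 11·row B = (3, 1, −11)   [check: 1·80 − 11·7 = 3]
  7 = 2·3 + 1   → row D = row B − 2·row C = (1, −2, 23)   [check: −2·80 + 23·7 = 1]
  3 = 3·1 + 0   → remainder 0, stop. gcd = 1 (last nonzero row D).
The gcd is 1, so 7 is invertible mod 80. The last nonzero row gives −2·80 + 23·7 = 1, so t = 23. So 7^(−1) ≡ 23 (mod 80). Verify: 7 · 23 = 161 ≡ 1 (mod 80). ✓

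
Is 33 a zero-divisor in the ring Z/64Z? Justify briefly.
NO

gcd(33, 64) = 1, so 33 is a unit in Z/64Z (it has a multiplicative inverse). A unit cannot be a zero-divisor: if 33·b ≡ 0 then multiplying both sides by 33^(−1) gives b ≡ 0. So 33 is not a zero-divisor.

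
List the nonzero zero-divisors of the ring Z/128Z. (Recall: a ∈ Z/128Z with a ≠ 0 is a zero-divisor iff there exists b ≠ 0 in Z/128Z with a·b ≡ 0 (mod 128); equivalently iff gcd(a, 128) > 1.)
nonzero zero-divisors of Z/128Z = {2, 4, 6, 8, 10, 12, 14, 16, 18, 20, 22, 24, 26, 28, 30, 32, 34, 36, 38, 40, 42, 44, 46, 48, 50, 52, 54, 56, 58, 60, 62, 64, 66, 68, 70, 72, 74, 76, 78, 80, 82, 84, 86, 88, 90, 92, 94, 96, 98, 100, 102, 104, 106, 108, 110, 112, 114, 116, 118, 120, 122, 124, 126}

An element a ∈ Z/128Z (with a ≠ 0) is a zero-divisor iff gcd(a, 128) > 1 (because a is a unit precisely when gcd(a, n) = 1, and in Z/nZ every nonzero, non-unit element is a zero-divisor). Scan a = 1, ..., 127 and keep those with gcd(a, 128) > 1:
  gcd(2, 128) = 2, gcd(4, 128) = 4, gcd(6, 128) = 2, gcd(8, 128) = 8, gcd(10, 128) = 2, gcd(12, 128) = 4, gcd(14, 128) = 2, gcd(16, 128) = 16, gcd(18, 128) = 2, gcd(20, 128) = 4, gcd(22, 128) = 2, gcd(24, 128) = 8, gcd(26, 128) = 2, gcd(28, 128) = 4, gcd(30, 128) = 2, gcd(32, 128) = 32, gcd(34, 128) = 2, gcd(36, 128) = 4, gcd(38, 128) = 2, gcd(40, 128) = 8, gcd(42, 128) = 2, gcd(44, 128) = 4, gcd(46, 128) = 2, gcd(48, 128) = 16, gcd(50, 128) = 2, gcd(52, 128) = 4, gcd(54, 128) = 2, gcd(56, 128) = 8, gcd(58, 128) = 2, gcd(60, 128) = 4, gcd(62, 128) = 2, gcd(64, 128) = 64, gcd(66, 128) = 2, gcd(68, 128) = 4, gcd(70, 128) = 2, gcd(72, 128) = 8, gcd(74, 128) = 2, gcd(76, 128) = 4, gcd(78, 128) = 2, gcd(80, 128) = 16, gcd(82, 128) = 2, gcd(84, 128) = 4, gcd(86, 128) = 2, gcd(88, 128) = 8, gcd(90, 128) = 2, gcd(92, 128) = 4, gcd(94, 128) = 2, gcd(96, 128) = 32, gcd(98, 128) = 2, gcd(100, 128) = 4, gcd(102, 128) = 2, gcd(104, 128) = 8, gcd(106, 128) = 2, gcd(108, 128) = 4, gcd(110, 128) = 2, gcd(112, 128) = 16, gcd(114, 128) = 2, gcd(116, 128) = 4, gcd(118, 128) = 2, gcd(120, 128) = 8, gcd(122, 128) = 2, gcd(124, 128) = 4, gcd(126, 128) = 2.
All other a ∈ {1, ..., 127} have gcd(a, 128) = 1 and are units. So the nonzero zero-divisors are exactly the 63 values of a appearing in this scan.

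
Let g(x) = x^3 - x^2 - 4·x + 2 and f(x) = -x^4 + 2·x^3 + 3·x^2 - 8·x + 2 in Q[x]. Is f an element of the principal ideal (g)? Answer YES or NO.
NO

In Q[x] the ideal (g) consists of all multiples of g, so f ∈ (g) iff g | f, i.e. iff the remainder of f on division by g is 0. Divide f by g (g is monic, so eliminate the leading term of the running remainder at each step):
  leading term -x^4: subtract (-x)·g(x) = -x^4 + x^3 + 4·x^2 - 2·x, leaving x^3 - x^2 - 6·x + 2
  leading term x^3: subtract (1)·g(x) = x^3 - x^2 - 4·x + 2, leaving -2·x
The remainder r(x) = -2·x ≠ 0 (and deg r < deg g), so g ∤ f, i.e. f ∉ (g).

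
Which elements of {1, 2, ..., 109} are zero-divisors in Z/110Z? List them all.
nonzero zero-divisors of Z/110Z = {2, 4, 5, 6, 8, 10, 11, 12, 14, 15, 16, 18, 20, 22, 24, 25, 26, 28, 30, 32, 33, 34, 35, 36, 38, 40, 42, 44, 45, 46, 48, 50, 52, 54, 55, 56, 58, 60, 62, 64, 65, 66, 68, 70, 72, 74, 75, 76, 77, 78, 80, 82, 84, 85, 86, 88, 90, 92, 94, 95, 96, 98, 99, 100, 102, 104, 105, 106, 108}

An element a ∈ Z/110Z (with a ≠ 0) is a zero-divisor iff gcd(a, 110) > 1 (because a is a unit precisely when gcd(a, n) = 1, and in Z/nZ every nonzero, non-unit element is a zero-divisor). Scan a = 1, ..., 109 and keep those with gcd(a, 110) > 1:
  gcd(2, 110) = 2, gcd(4, 110) = 2, gcd(5, 110) = 5, gcd(6, 110) = 2, gcd(8, 110) = 2, gcd(10, 110) = 10, gcd(11, 110) = 11, gcd(12, 110) = 2, gcd(14, 110) = 2, gcd(15, 110) = 5, gcd(16, 110) = 2, gcd(18, 110) = 2, gcd(20, 110) = 10, gcd(22, 110) = 22, gcd(24, 110) = 2, gcd(25, 110) = 5, gcd(26, 110) = 2, gcd(28, 110) = 2, gcd(30, 110) = 10, gcd(32, 110) = 2, gcd(33, 110) = 11, gcd(34, 110) = 2, gcd(35, 110) = 5, gcd(36, 110) = 2, gcd(38, 110) = 2, gcd(40, 110) = 10, gcd(42, 110) = 2, gcd(44, 110) = 22, gcd(45, 110) = 5, gcd(46, 110) = 2, gcd(48, 110) = 2, gcd(50, 110) = 10, gcd(52, 110) = 2, gcd(54, 110) = 2, gcd(55, 110) = 55, gcd(56, 110) = 2, gcd(58, 110) = 2, gcd(60, 110) = 10, gcd(62, 110) = 2, gcd(64, 110) = 2, gcd(65, 110) = 5, gcd(66, 110) = 22, gcd(68, 110) = 2, gcd(70, 110) = 10, gcd(72, 110) = 2, gcd(74, 110) = 2, gcd(75, 110) = 5, gcd(76, 110) = 2, gcd(77, 110) = 11, gcd(78, 110) = 2, gcd(80, 110) = 10, gcd(82, 110) = 2, gcd(84, 110) = 2, gcd(85, 110) = 5, gcd(86, 110) = 2, gcd(88, 110) = 22, gcd(90, 110) = 10, gcd(92, 110) = 2, gcd(94, 110) = 2, gcd(95, 110) = 5, gcd(96, 110) = 2, gcd(98, 110) = 2, gcd(99, 110) = 11, gcd(100, 110) = 10, gcd(102, 110) = 2, gcd(104, 110) = 2, gcd(105, 110) = 5, gcd(106, 110) = 2, gcd(108, 110) = 2.
All other a ∈ {1, ..., 109} have gcd(a, 110) = 1 and are units. So the nonzero zero-divisors are exactly the 69 values of a appearing in this scan.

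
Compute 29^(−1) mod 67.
Apply the extended Euclidean algorithm to (67, 29), tracking rows (r, s, t) with s·67 + t·29 = r. Each division r_prev = q·r_cur + r_new produces the new row as (previous row) − q·(current row):
  row A: (67, 1, 0)   [1·67 + 0·29 = 67]
  row B: (29, 0, 1)   [0·67 + 1·29 = 29]
  67 = 2·29 + 9   → row C = row A − 2·row B = (9, 1, −2)   [check: 1·67 − 2·29 = 9]
  29 = 3·9 + 2   → row D = row B − 3·row C = (2, −3, 7)   [check: −3·67 + 7·29 = 2]
  9 = 4·2 + 1   → row E = row C − 4·row D = (1, 13, −30)   [check: 13·67 − 30·29 = 1]
  2 = 2·1 + 0   → remainder 0, stop. gcd = 1 (last nonzero row E).
The gcd is 1, so 29 is invertible mod 67. The last nonzero row gives 13·67 − 30·29 = 1, so t = −30. So 29^(−1) ≡ −30 ≡ 37 (mod 67). Verify: 29 · 37 = 1073 ≡ 1 (mod 67). ✓

Final answer: 29^(−1) ≡ 37 (mod 67)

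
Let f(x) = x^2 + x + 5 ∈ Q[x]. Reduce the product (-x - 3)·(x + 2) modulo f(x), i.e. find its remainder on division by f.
a · b ≡ -4·x - 1 (mod f(x))

First multiply in Q[x] without reducing: a · b = -x^2 - 5·x - 6. Now divide by f(x) = x^2 + x + 5, eliminating the leading term at each step:
  leading term -x^2: subtract (-1)·f(x) = -x^2 - x - 5, leaving -4·x - 1
The degree is now < 2, so this is the remainder. Hence a · b ≡ -4·x - 1 in Q[x]/(f).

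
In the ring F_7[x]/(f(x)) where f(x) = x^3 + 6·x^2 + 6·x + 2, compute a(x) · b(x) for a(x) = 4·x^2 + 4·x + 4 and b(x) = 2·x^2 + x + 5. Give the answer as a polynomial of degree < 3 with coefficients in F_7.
a · b ≡ 4·x^2 + 1 (mod f(x))

Multiply as integer polynomials: a · b = 8·x^4 + 12·x^3 + 32·x^2 + 24·x + 20. Reducing coefficients mod 7: a · b ≡ x^4 + 5·x^3 + 4·x^2 + 3·x + 6. Now divide by f(x) = x^3 + 6·x^2 + 6·x + 2 in F_7[x], eliminating the leading term at each step:
  leading term x^4: subtract (x)·f(x) = x^4 + 6·x^3 + 6·x^2 + 2·x, leaving 6·x^3 + 5·x^2 + x + 6 (coefficients mod 7)
  leading term 6·x^3: subtract (6)·f(x) = 6·x^3 + x^2 + x + 5, leaving 4·x^2 + 1 (coefficients mod 7)
The degree is now < 3, so this is the remainder. Hence a · b ≡ 4·x^2 + 1 in F_7[x]/(f).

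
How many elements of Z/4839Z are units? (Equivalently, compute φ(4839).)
An element a ∈ Z/4839Z is a unit iff gcd(a, 4839) = 1, so the number of units is φ(4839). φ is multiplicative, with φ(p^e) = p^e − p^(e−1). Factorise 4839 = 3 · 1613. Then
  φ(4839) = (3 − 1) · (1613 − 1) = 2 · 1612 = 3224.

Final answer: Z/4839Z has φ(4839) = 3224 units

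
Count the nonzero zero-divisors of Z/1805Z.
In Z/1805Z each nonzero element is either a unit (gcd with 1805 is 1) or a zero-divisor (gcd > 1). The number of units is φ(1805): factorise 1805 = 5 · 19^2, so φ(1805) = (5 − 1) · (19^2 − 19^1) = 4 · 342 = 1368. The nonzero elements number 1805 − 1 = 1804. Hence the nonzero zero-divisors number 1804 − 1368 = 436.

Final answer: Z/1805Z has 436 nonzero zero-divisors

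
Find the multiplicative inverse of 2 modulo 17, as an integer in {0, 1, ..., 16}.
Apply the extended Euclidean algorithm to (17, 2), tracking rows (r, s, t) with s·17 + t·2 = r. Each division r_prev = q·r_cur + r_new produces the new row as (previous row) − q·(current row):
  row A: (17, 1, 0)   [1·17 + 0·2 = 17]
  row B: (2, 0, 1)   [0·17 + 1·2 = 2]
  17 = 8·2 + 1   → row C = row A − 8·row B = (1, 1, −8)   [check: 1·17 − 8·2 = 1]
  2 = 2·1 + 0   → remainder 0, stop. gcd = 1 (last nonzero row C).
The gcd is 1, so 2 is invertible mod 17. The last nonzero row gives 1·17 − 8·2 = 1, so t = −8. So 2^(−1) ≡ −8 ≡ 9 (mod 17). Verify: 2 · 9 = 18 ≡ 1 (mod 17). ✓

Final answer: 2^(−1) ≡ 9 (mod 17)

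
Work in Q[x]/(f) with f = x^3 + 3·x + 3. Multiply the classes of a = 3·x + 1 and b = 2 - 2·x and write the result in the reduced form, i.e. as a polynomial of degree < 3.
a · b ≡ -6·x^2 + 4·x + 2 (mod f(x))

First multiply in Q[x] without reducing: a · b = -6·x^2 + 4·x + 2. This already has degree < 3, so no reduction is needed. Hence a · b ≡ -6·x^2 + 4·x + 2 in Q[x]/(f).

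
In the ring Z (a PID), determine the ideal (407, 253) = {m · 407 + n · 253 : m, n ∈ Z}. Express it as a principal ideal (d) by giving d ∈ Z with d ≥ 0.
In the PID Z, (a, b) is generated by gcd(a, b). Compute gcd(407, 253) with the extended Euclidean algorithm, tracking rows (r, s, t) with s·407 + t·253 = r:
  row A: (407, 1, 0)   [1·407 + 0·253 = 407]
  row B: (253, 0, 1)   [0·407 + 1·253 = 253]
  407 = 1·253 + 154   → row C = row A − 1·row B = (154, 1, −1)   [check: 1·407 − 1·253 = 154]
  253 = 1·154 + 99   → row D = row B − 1·row C = (99, −1, 2)   [check: −1·407 + 2·253 = 99]
  154 = 1·99 + 55   → row E = row C − 1·row D = (55, 2, −3)   [check: 2·407 − 3·253 = 55]
  99 = 1·55 + 44   → row F = row D − 1·row E = (44, −3, 5)   [check: −3·407 + 5·253 = 44]
  55 = 1·44 + 11   → row G = row E − 1·row F = (11, 5, −8)   [check: 5·407 − 8·253 = 11]
  44 = 4·11 + 0   → remainder 0, stop. gcd = 11 (last nonzero row G).
So gcd(407, 253) = 11, with Bézout identity 5·407 − 8·253 = 11. Containment (⊇): the Bézout identity exhibits 11 as an element of (407, 253), giving (11) ⊆ (407, 253). Containment (⊆): since 11 | 407 and 11 | 253 (407 = 11·37, 253 = 11·23), every Z-linear combination of 407 and 253 is divisible by 11, so (407, 253) ⊆ (11). Therefore (407, 253) = (11), d = 11.

Final answer: (407, 253) = (11); d = 11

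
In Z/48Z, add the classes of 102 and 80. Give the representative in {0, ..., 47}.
38

Reduce the summands first: 102 ≡ 6, 80 ≡ 32 (mod 48), so 102 + 80 ≡ 6 + 32 (mod 48). 6 + 32 = 38; 38 = 0·48 + 38, so (102 + 80) mod 48 = 38.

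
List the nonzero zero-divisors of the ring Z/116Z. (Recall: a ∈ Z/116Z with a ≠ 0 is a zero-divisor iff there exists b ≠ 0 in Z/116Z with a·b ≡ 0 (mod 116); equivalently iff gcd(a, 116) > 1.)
An element a ∈ Z/116Z (with a ≠ 0) is a zero-divisor iff gcd(a, 116) > 1 (because a is a unit precisely when gcd(a, n) = 1, and in Z/nZ every nonzero, non-unit element is a zero-divisor). Scan a = 1, ..., 115 and keep those with gcd(a, 116) > 1:
  gcd(2, 116) = 2, gcd(4, 116) = 4, gcd(6, 116) = 2, gcd(8, 116) = 4, gcd(10, 116) = 2, gcd(12, 116) = 4, gcd(14, 116) = 2, gcd(16, 116) = 4, gcd(18, 116) = 2, gcd(20, 116) = 4, gcd(22, 116) = 2, gcd(24, 116) = 4, gcd(26, 116) = 2, gcd(28, 116) = 4, gcd(29, 116) = 29, gcd(30, 116) = 2, gcd(32, 116) = 4, gcd(34, 116) = 2, gcd(36, 116) = 4, gcd(38, 116) = 2, gcd(40, 116) = 4, gcd(42, 116) = 2, gcd(44, 116) = 4, gcd(46, 116) = 2, gcd(48, 116) = 4, gcd(50, 116) = 2, gcd(52, 116) = 4, gcd(54, 116) = 2, gcd(56, 116) = 4, gcd(58, 116) = 58, gcd(60, 116) = 4, gcd(62, 116) = 2, gcd(64, 116) = 4, gcd(66, 116) = 2, gcd(68, 116) = 4, gcd(70, 116) = 2, gcd(72, 116) = 4, gcd(74, 116) = 2, gcd(76, 116) = 4, gcd(78, 116) = 2, gcd(80, 116) = 4, gcd(82, 116) = 2, gcd(84, 116) = 4, gcd(86, 116) = 2, gcd(87, 116) = 29, gcd(88, 116) = 4, gcd(90, 116) = 2, gcd(92, 116) = 4, gcd(94, 116) = 2, gcd(96, 116) = 4, gcd(98, 116) = 2, gcd(100, 116) = 4, gcd(102, 116) = 2, gcd(104, 116) = 4, gcd(106, 116) = 2, gcd(108, 116) = 4, gcd(110, 116) = 2, gcd(112, 116) = 4, gcd(114, 116) = 2.
All other a ∈ {1, ..., 115} have gcd(a, 116) = 1 and are units. So the nonzero zero-divisors are exactly the 59 values of a appearing in this scan.

Final answer: nonzero zero-divisors of Z/116Z = {2, 4, 6, 8, 10, 12, 14, 16, 18, 20, 22, 24, 26, 28, 29, 30, 32, 34, 36, 38, 40, 42, 44, 46, 48, 50, 52, 54, 56, 58, 60, 62, 64, 66, 68, 70, 72, 74, 76, 78, 80, 82, 84, 86, 87, 88, 90, 92, 94, 96, 98, 100, 102, 104, 106, 108, 110, 112, 114}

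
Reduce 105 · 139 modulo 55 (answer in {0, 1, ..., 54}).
Reduce the factors first: 105 ≡ 50, 139 ≡ 29 (mod 55), so 105 · 139 ≡ 50 · 29 (mod 55). 50 · 29 = 1450. Dividing by 55: 1450 = 26·55 + 20. So (105 · 139) mod 55 = 20.

Final answer: 20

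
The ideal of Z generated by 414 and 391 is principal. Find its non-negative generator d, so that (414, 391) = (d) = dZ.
In the PID Z, (a, b) is generated by gcd(a, b). Compute gcd(414, 391) with the extended Euclidean algorithm, tracking rows (r, s, t) with s·414 + t·391 = r:
  row A: (414, 1, 0)   [1·414 + 0·391 = 414]
  row B: (391, 0, 1)   [0·414 + 1·391 = 391]
  414 = 1·391 + 23   → row C = row A − 1·row B = (23, 1, −1)   [check: 1·414 − 1·391 = 23]
  391 = 17·23 + 0   → remainder 0, stop. gcd = 23 (last nonzero row C).
So gcd(414, 391) = 23, with Bézout identity 1·414 − 1·391 = 23. Containment (⊇): the Bézout identity exhibits 23 as an element of (414, 391), giving (23) ⊆ (414, 391). Containment (⊆): since 23 | 414 and 23 | 391 (414 = 23·18, 391 = 23·17), every Z-linear combination of 414 and 391 is divisible by 23, so (414, 391) ⊆ (23). Therefore (414, 391) = (23), d = 23.

Final answer: (414, 391) = (23); d = 23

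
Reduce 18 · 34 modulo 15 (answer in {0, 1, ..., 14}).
12

Reduce the factors first: 18 ≡ 3, 34 ≡ 4 (mod 15), so 18 · 34 ≡ 3 · 4 (mod 15). 3 · 4 = 12. Dividing by 15: 12 = 0·15 + 12. So (18 · 34) mod 15 = 12.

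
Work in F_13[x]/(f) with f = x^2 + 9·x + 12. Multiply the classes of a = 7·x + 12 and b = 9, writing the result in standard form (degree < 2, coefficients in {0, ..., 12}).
a · b ≡ 11·x + 4 (mod f(x))

Multiply as integer polynomials: a · b = 63·x + 108. Reducing coefficients mod 13: a · b ≡ 11·x + 4. This already has degree < 2, so no reduction by f is needed. Hence a · b ≡ 11·x + 4 in F_13[x]/(f).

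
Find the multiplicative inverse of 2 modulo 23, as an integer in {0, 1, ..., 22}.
2^(−1) ≡ 12 (mod 23)

Apply the extended Euclidean algorithm to (23, 2), tracking rows (r, s, t) with s·23 + t·2 = r. Each division r_prev = q·r_cur + r_new produces the new row as (previous row) − q·(current row):
  row A: (23, 1, 0)   [1·23 + 0·2 = 23]
  row B: (2, 0, 1)   [0·23 + 1·2 = 2]
  23 = 11·2 + 1   → row C = row A − 11·row B = (1, 1, −11)   [check: 1·23 − 11·2 = 1]
  2 = 2·1 + 0   → remainder 0, stop. gcd = 1 (last nonzero row C).
The gcd is 1, so 2 is invertible mod 23. The last nonzero row gives 1·23 − 11·2 = 1, so t = −11. So 2^(−1) ≡ −11 ≡ 12 (mod 23). Verify: 2 · 12 = 24 ≡ 1 (mod 23). ✓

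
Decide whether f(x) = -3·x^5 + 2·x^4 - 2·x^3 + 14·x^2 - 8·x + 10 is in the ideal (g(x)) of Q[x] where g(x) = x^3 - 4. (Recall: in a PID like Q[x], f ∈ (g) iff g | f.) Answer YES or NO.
NO

In Q[x] the ideal (g) consists of all multiples of g, so f ∈ (g) iff g | f, i.e. iff the remainder of f on division by g is 0. Divide f by g (g is monic, so eliminate the leading term of the running remainder at each step):
  leading term -3·x^5: subtract (-3·x^2)·g(x) = -3·x^5 + 12·x^2, leaving 2·x^4 - 2·x^3 + 2·x^2 - 8·x + 10
  leading term 2·x^4: subtract (2·x)·g(x) = 2·x^4 - 8·x, leaving -2·x^3 + 2·x^2 + 10
  leading term -2·x^3: subtract (-2)·g(x) = 8 - 2·x^3, leaving 2·x^2 + 2
The remainder r(x) = 2·x^2 + 2 ≠ 0 (and deg r < deg g), so g ∤ f, i.e. f ∉ (g).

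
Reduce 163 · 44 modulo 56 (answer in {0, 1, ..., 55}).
4

Reduce the factors first: 163 ≡ 51 (mod 56), so 163 · 44 ≡ 51 · 44 (mod 56). 51 · 44 = 2244. Dividing by 56: 2244 = 40·56 + 4. So (163 · 44) mod 56 = 4.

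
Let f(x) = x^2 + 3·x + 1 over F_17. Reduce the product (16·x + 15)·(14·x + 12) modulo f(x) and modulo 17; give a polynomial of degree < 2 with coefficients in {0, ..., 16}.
a · b ≡ 2·x + 7 (mod f(x))

Multiply as integer polynomials: a · b = 224·x^2 + 402·x + 180. Reducing coefficients mod 17: a · b ≡ 3·x^2 + 11·x + 10. Now divide by f(x) = x^2 + 3·x + 1 in F_17[x], eliminating the leading term at each step:
  leading term 3·x^2: subtract (3)·f(x) = 3·x^2 + 9·x + 3, leaving 2·x + 7 (coefficients mod 17)
The degree is now < 2, so this is the remainder. Hence a · b ≡ 2·x + 7 in F_17[x]/(f).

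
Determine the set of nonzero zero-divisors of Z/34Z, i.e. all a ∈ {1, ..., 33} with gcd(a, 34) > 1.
An element a ∈ Z/34Z (with a ≠ 0) is a zero-divisor iff gcd(a, 34) > 1 (because a is a unit precisely when gcd(a, n) = 1, and in Z/nZ every nonzero, non-unit element is a zero-divisor). Scan a = 1, ..., 33 and keep those with gcd(a, 34) > 1:
  gcd(2, 34) = 2, gcd(4, 34) = 2, gcd(6, 34) = 2, gcd(8, 34) = 2, gcd(10, 34) = 2, gcd(12, 34) = 2, gcd(14, 34) = 2, gcd(16, 34) = 2, gcd(17, 34) = 17, gcd(18, 34) = 2, gcd(20, 34) = 2, gcd(22, 34) = 2, gcd(24, 34) = 2, gcd(26, 34) = 2, gcd(28, 34) = 2, gcd(30, 34) = 2, gcd(32, 34) = 2.
All other a ∈ {1, ..., 33} have gcd(a, 34) = 1 and are units. So the nonzero zero-divisors are exactly the 17 values of a appearing in this scan.

Final answer: nonzero zero-divisors of Z/34Z = {2, 4, 6, 8, 10, 12, 14, 16, 17, 18, 20, 22, 24, 26, 28, 30, 32}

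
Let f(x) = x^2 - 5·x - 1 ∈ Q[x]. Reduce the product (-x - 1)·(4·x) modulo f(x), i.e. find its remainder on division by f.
a · b ≡ -24·x - 4 (mod f(x))

First multiply in Q[x] without reducing: a · b = -4·x^2 - 4·x. Now divide by f(x) = x^2 - 5·x - 1, eliminating the leading term at each step:
  leading term -4·x^2: subtract (-4)·f(x) = -4·x^2 + 20·x + 4, leaving -24·x - 4
The degree is now < 2, so this is the remainder. Hence a · b ≡ -24·x - 4 in Q[x]/(f).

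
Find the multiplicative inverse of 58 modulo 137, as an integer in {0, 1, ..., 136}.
Apply the extended Euclidean algorithm to (137, 58), tracking rows (r, s, t) with s·137 + t·58 = r. Each division r_prev = q·r_cur + r_new produces the new row as (previous row) − q·(current row):
  row A: (137, 1, 0)   [1·137 + 0·58 = 137]
  row B: (58, 0, 1)   [0·137 + 1·58 = 58]
  137 = 2·58 + 21   → row C = row A − 2·row B = (21, 1, −2)   [check: 1·137 − 2·58 = 21]
  58 = 2·21 + 16   → row D = row B − 2·row C = (16, −2, 5)   [check: −2·137 + 5·58 = 16]
  21 = 1·16 + 5   → row E = row C − 1·row D = (5, 3, −7)   [check: 3·137 − 7·58 = 5]
  16 = 3·5 + 1   → row F = row D − 3·row E = (1, −11, 26)   [check: −11·137 + 26·58 = 1]
  5 = 5·1 + 0   → remainder 0, stop. gcd = 1 (last nonzero row F).
The gcd is 1, so 58 is invertible mod 137. The last nonzero row gives −11·137 + 26·58 = 1, so t = 26. So 58^(−1) ≡ 26 (mod 137). Verify: 58 · 26 = 1508 ≡ 1 (mod 137). ✓

Final answer: 58^(−1) ≡ 26 (mod 137)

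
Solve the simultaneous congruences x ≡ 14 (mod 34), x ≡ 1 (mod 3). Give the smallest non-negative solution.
The moduli 34, 3 are pairwise coprime, so by the CRT there is a unique solution mod 34·3 = 102.
Solve by successive substitution. Start with x ≡ 14 (mod 34).
  Combine with x ≡ 1 (mod 3): write x = 14 + 34·t and require 14 + 34·t ≡ 1 (mod 3), i.e. 34·t ≡ 1 − 14 ≡ 2 (mod 3). Since 34^(−1) ≡ 1 (mod 3) (34 ≡ 1 (mod 3)), t ≡ 1·2 ≡ 2 (mod 3). So x ≡ 14 + 34·2 = 82 (mod 102).
Unique solution in [0, 102): x = 82.

Final answer: x ≡ 82 (mod 102); the representative in [0, 102) is 82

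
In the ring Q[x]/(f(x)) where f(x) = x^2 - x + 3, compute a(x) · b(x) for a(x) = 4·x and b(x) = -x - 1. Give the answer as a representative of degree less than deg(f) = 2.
First multiply in Q[x] without reducing: a · b = -4·x^2 - 4·x. Now divide by f(x) = x^2 - x + 3, eliminating the leading term at each step:
  leading term -4·x^2: subtract (-4)·f(x) = -4·x^2 + 4·x - 12, leaving 12 - 8·x
The degree is now < 2, so this is the remainder. Hence a · b ≡ 12 - 8·x in Q[x]/(f).

Final answer: a · b ≡ 12 - 8·x (mod f(x))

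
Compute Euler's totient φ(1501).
φ(1501) = 1404

φ is multiplicative, with φ(p^e) = p^e − p^(e−1). Factorise 1501 = 19 · 79. Then
  φ(1501) = (19 − 1) · (79 − 1) = 18 · 78 = 1404.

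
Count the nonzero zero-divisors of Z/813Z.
In Z/813Z each nonzero element is either a unit (gcd with 813 is 1) or a zero-divisor (gcd > 1). The number of units is φ(813): factorise 813 = 3 · 271, so φ(813) = (3 − 1) · (271 − 1) = 2 · 270 = 540. The nonzero elements number 813 − 1 = 812. Hence the nonzero zero-divisors number 812 − 540 = 272.

Final answer: Z/813Z has 272 nonzero zero-divisors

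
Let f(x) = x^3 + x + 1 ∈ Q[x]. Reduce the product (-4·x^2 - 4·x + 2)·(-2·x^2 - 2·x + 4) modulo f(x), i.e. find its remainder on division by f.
a · b ≡ -20·x^2 - 44·x - 8 (mod f(x))

First multiply in Q[x] without reducing: a · b = 8·x^4 + 16·x^3 - 12·x^2 - 20·x + 8. Now divide by f(x) = x^3 + x + 1, eliminating the leading term at each step:
  leading term 8·x^4: subtract (8·x)·f(x) = 8·x^4 + 8·x^2 + 8·x, leaving 16·x^3 - 20·x^2 - 28·x + 8
  leading term 16·x^3: subtract (16)·f(x) = 16·x^3 + 16·x + 16, leaving -20·x^2 - 44·x - 8
The degree is now < 3, so this is the remainder. Hence a · b ≡ -20·x^2 - 44·x - 8 in Q[x]/(f).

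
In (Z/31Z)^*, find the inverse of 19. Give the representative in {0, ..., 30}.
19^(−1) ≡ 18 (mod 31)

Apply the extended Euclidean algorithm to (31, 19), tracking rows (r, s, t) with s·31 + t·19 = r. Each division r_prev = q·r_cur + r_new produces the new row as (previous row) − q·(current row):
  row A: (31, 1, 0)   [1·31 + 0·19 = 31]
  row B: (19, 0, 1)   [0·31 + 1·19 = 19]
  31 = 1·19 + 12   → row C = row A − 1·row B = (12, 1, −1)   [check: 1·31 − 1·19 = 12]
  19 = 1·12 + 7   → row D = row B − 1·row C = (7, −1, 2)   [check: −1·31 + 2·19 = 7]
  12 = 1·7 + 5   → row E = row C − 1·row D = (5, 2, −3)   [check: 2·31 − 3·19 = 5]
  7 = 1·5 + 2   → row F = row D − 1·row E = (2, −3, 5)   [check: −3·31 + 5·19 = 2]
  5 = 2·2 + 1   → row G = row E − 2·row F = (1, 8, −13)   [check: 8·31 − 13·19 = 1]
  2 = 2·1 + 0   → remainder 0, stop. gcd = 1 (last nonzero row G).
The gcd is 1, so 19 is invertible mod 31. The last nonzero row gives 8·31 − 13·19 = 1, so t = −13. So 19^(−1) ≡ −13 ≡ 18 (mod 31). Verify: 19 · 18 = 342 ≡ 1 (mod 31). ✓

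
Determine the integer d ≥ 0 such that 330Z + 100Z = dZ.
(330, 100) = (10); d = 10

In the PID Z, (a, b) is generated by gcd(a, b). Compute gcd(330, 100) with the extended Euclidean algorithm, tracking rows (r, s, t) with s·330 + t·100 = r:
  row A: (330, 1, 0)   [1·330 + 0·100 = 330]
  row B: (100, 0, 1)   [0·330 + 1·100 = 100]
  330 = 3·100 + 30   → row C = row A − 3·row B = (30, 1, −3)   [check: 1·330 − 3·100 = 30]
  100 = 3·30 + 10   → row D = row B − 3·row C = (10, −3, 10)   [check: −3·330 + 10·100 = 10]
  30 = 3·10 + 0   → remainder 0, stop. gcd = 10 (last nonzero row D).
So gcd(330, 100) = 10, with Bézout identity −3·330 + 10·100 = 10. Containment (⊇): the Bézout identity exhibits 10 as an element of (330, 100), giving (10) ⊆ (330, 100). Containment (⊆): since 10 | 330 and 10 | 100 (330 = 10·33, 100 = 10·10), every Z-linear combination of 330 and 100 is divisible by 10, so (330, 100) ⊆ (10). Therefore (330, 100) = (10), d = 10.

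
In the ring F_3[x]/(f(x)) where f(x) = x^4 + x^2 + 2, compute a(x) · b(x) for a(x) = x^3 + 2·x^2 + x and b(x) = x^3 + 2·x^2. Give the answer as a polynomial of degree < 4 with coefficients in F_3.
a · b ≡ x^3 + x + 1 (mod f(x))

Multiply as integer polynomials: a · b = x^6 + 4·x^5 + 5·x^4 + 2·x^3. Reducing coefficients mod 3: a · b ≡ x^6 + x^5 + 2·x^4 + 2·x^3. Now divide by f(x) = x^4 + x^2 + 2 in F_3[x], eliminating the leading term at each step:
  leading term x^6: subtract (x^2)·f(x) = x^6 + x^4 + 2·x^2, leaving x^5 + x^4 + 2·x^3 + x^2 (coefficients mod 3)
  leading term x^5: subtract (x)·f(x) = x^5 + x^3 + 2·x, leaving x^4 + x^3 + x^2 + x (coefficients mod 3)
  leading term x^4: subtract (1)·f(x) = x^4 + x^2 + 2, leaving x^3 + x + 1 (coefficients mod 3)
The degree is now < 4, so this is the remainder. Hence a · b ≡ x^3 + x + 1 in F_3[x]/(f).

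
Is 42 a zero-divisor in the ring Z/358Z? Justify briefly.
YES

gcd(42, 358) = 2 > 1, so 42 is not a unit in Z/358Z. In Z/nZ every nonzero non-unit is a zero-divisor: explicitly, take b = 358/gcd = 179 ≠ 0 (mod 358); then 42·179 = 7518 = 21·358, i.e. 42·179 ≡ 0 (mod 358). So 42 is a zero-divisor.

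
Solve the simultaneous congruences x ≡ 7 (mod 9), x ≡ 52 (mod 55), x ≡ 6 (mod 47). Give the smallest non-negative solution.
The moduli 9, 55, 47 are pairwise coprime, so by the CRT there is a unique solution mod 9·55·47 = 23265.
Solve by successive substitution. Start with x ≡ 7 (mod 9).
  Combine with x ≡ 52 (mod 55): write x = 7 + 9·t and require 7 + 9·t ≡ 52 (mod 55), i.e. 9·t ≡ 52 − 7 ≡ 45 (mod 55). Since 9^(−1) ≡ 49 (mod 55), t ≡ 49·45 ≡ 5 (mod 55). So x ≡ 7 + 9·5 = 52 (mod 495).
  Combine with x ≡ 6 (mod 47): write x = 52 + 495·t and require 52 + 495·t ≡ 6 (mod 47), i.e. 495·t ≡ 6 − 52 ≡ 1 (mod 47). Since 495^(−1) ≡ 32 (mod 47) (495 ≡ 25 (mod 47)), t ≡ 32·1 ≡ 32 (mod 47). So x ≡ 52 + 495·32 = 15892 (mod 23265).
Unique solution in [0, 23265): x = 15892.

Final answer: x ≡ 15892 (mod 23265); the representative in [0, 23265) is 15892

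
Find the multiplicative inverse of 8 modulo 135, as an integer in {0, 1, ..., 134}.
Apply the extended Euclidean algorithm to (135, 8), tracking rows (r, s, t) with s·135 + t·8 = r. Each division r_prev = q·r_cur + r_new produces the new row as (previous row) − q·(current row):
  row A: (135, 1, 0)   [1·135 + 0·8 = 135]
  row B: (8, 0, 1)   [0·135 + 1·8 = 8]
  135 = 16·8 + 7   → row C = row A − 16·row B = (7, 1, −16)   [check: 1·135 − 16·8 = 7]
  8 = 1·7 + 1   → row D = row B − 1·row C = (1, −1, 17)   [check: −1·135 + 17·8 = 1]
  7 = 7·1 + 0   → remainder 0, stop. gcd = 1 (last nonzero row D).
The gcd is 1, so 8 is invertible mod 135. The last nonzero row gives −1·135 + 17·8 = 1, so t = 17. So 8^(−1) ≡ 17 (mod 135). Verify: 8 · 17 = 136 ≡ 1 (mod 135). ✓

Final answer: 8^(−1) ≡ 17 (mod 135)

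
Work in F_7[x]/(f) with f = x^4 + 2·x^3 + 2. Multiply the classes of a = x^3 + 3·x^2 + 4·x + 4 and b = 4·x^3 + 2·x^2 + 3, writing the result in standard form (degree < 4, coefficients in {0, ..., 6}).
Multiply as integer polynomials: a · b = 4·x^6 + 14·x^5 + 22·x^4 + 27·x^3 + 17·x^2 + 12·x + 12. Reducing coefficients mod 7: a · b ≡ 4·x^6 + x^4 + 6·x^3 + 3·x^2 + 5·x + 5. Now divide by f(x) = x^4 + 2·x^3 + 2 in F_7[x], eliminating the leading term at each step:
  leading term 4·x^6: subtract (4·x^2)·f(x) = 4·x^6 + x^5 + x^2, leaving 6·x^5 + x^4 + 6·x^3 + 2·x^2 + 5·x + 5 (coefficients mod 7)
  leading term 6·x^5: subtract (6·x)·f(x) = 6·x^5 + 5·x^4 + 5·x, leaving 3·x^4 + 6·x^3 + 2·x^2 + 5 (coefficients mod 7)
  leading term 3·x^4: subtract (3)·f(x) = 3·x^4 + 6·x^3 + 6, leaving 2·x^2 + 6 (coefficients mod 7)
The degree is now < 4, so this is the remainder. Hence a · b ≡ 2·x^2 + 6 in F_7[x]/(f).

Final answer: a · b ≡ 2·x^2 + 6 (mod f(x))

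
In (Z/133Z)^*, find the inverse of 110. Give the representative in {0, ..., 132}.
Apply the extended Euclidean algorithm to (133, 110), tracking rows (r, s, t) with s·133 + t·110 = r. Each division r_prev = q·r_cur + r_new produces the new row as (previous row) − q·(current row):
  row A: (133, 1, 0)   [1·133 + 0·110 = 133]
  row B: (110, 0, 1)   [0·133 + 1·110 = 110]
  133 = 1·110 + 23   → row C = row A − 1·row B = (23, 1, −1)   [check: 1·133 − 1·110 = 23]
  110 = 4·23 + 18   → row D = row B − 4·row C = (18, −4, 5)   [check: −4·133 + 5·110 = 18]
  23 = 1·18 + 5   → row E = row C − 1·row D = (5, 5, −6)   [check: 5·133 − 6·110 = 5]
  18 = 3·5 + 3   → row F = row D − 3·row E = (3, −19, 23)   [check: −19·133 + 23·110 = 3]
  5 = 1·3 + 2   → row G = row E − 1·row F = (2, 24, −29)   [check: 24·133 − 29·110 = 2]
  3 = 1·2 + 1   → row H = row F − 1·row G = (1, −43, 52)   [check: −43·133 + 52·110 = 1]
  2 = 2·1 + 0   → remainder 0, stop. gcd = 1 (last nonzero row H).
The gcd is 1, so 110 is invertible mod 133. The last nonzero row gives −43·133 + 52·110 = 1, so t = 52. So 110^(−1) ≡ 52 (mod 133). Verify: 110 · 52 = 5720 ≡ 1 (mod 133). ✓

Final answer: 110^(−1) ≡ 52 (mod 133)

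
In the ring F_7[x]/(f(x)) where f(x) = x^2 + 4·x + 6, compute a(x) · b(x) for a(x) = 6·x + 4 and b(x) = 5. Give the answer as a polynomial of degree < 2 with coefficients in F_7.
Multiply as integer polynomials: a · b = 30·x + 20. Reducing coefficients mod 7: a · b ≡ 2·x + 6. This already has degree < 2, so no reduction by f is needed. Hence a · b ≡ 2·x + 6 in F_7[x]/(f).

Final answer: a · b ≡ 2·x + 6 (mod f(x))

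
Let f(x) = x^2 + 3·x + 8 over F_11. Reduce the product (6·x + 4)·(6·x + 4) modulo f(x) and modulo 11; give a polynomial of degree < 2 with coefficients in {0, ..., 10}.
Multiply as integer polynomials: a · b = 36·x^2 + 48·x + 16. Reducing coefficients mod 11: a · b ≡ 3·x^2 + 4·x + 5. Now divide by f(x) = x^2 + 3·x + 8 in F_11[x], eliminating the leading term at each step:
  leading term 3·x^2: subtract (3)·f(x) = 3·x^2 + 9·x + 2, leaving 6·x + 3 (coefficients mod 11)
The degree is now < 2, so this is the remainder. Hence a · b ≡ 6·x + 3 in F_11[x]/(f).

Final answer: a · b ≡ 6·x + 3 (mod f(x))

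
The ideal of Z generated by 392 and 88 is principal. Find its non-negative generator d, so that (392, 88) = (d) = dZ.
In the PID Z, (a, b) is generated by gcd(a, b). Compute gcd(392, 88) with the extended Euclidean algorithm, tracking rows (r, s, t) with s·392 + t·88 = r:
  row A: (392, 1, 0)   [1·392 + 0·88 = 392]
  row B: (88, 0, 1)   [0·392 + 1·88 = 88]
  392 = 4·88 + 40   → row C = row A − 4·row B = (40, 1, −4)   [check: 1·392 − 4·88 = 40]
  88 = 2·40 + 8   → row D = row B − 2·row C = (8, −2, 9)   [check: −2·392 + 9·88 = 8]
  40 = 5·8 + 0   → remainder 0, stop. gcd = 8 (last nonzero row D).
So gcd(392, 88) = 8, with Bézout identity −2·392 + 9·88 = 8. Containment (⊇): the Bézout identity exhibits 8 as an element of (392, 88), giving (8) ⊆ (392, 88). Containment (⊆): since 8 | 392 and 8 | 88 (392 = 8·49, 88 = 8·11), every Z-linear combination of 392 and 88 is divisible by 8, so (392, 88) ⊆ (8). Therefore (392, 88) = (8), d = 8.

Final answer: (392, 88) = (8); d = 8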